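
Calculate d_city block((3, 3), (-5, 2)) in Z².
9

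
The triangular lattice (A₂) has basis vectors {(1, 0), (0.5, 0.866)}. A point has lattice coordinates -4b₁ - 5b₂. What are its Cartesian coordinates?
(-6.5, -4.33)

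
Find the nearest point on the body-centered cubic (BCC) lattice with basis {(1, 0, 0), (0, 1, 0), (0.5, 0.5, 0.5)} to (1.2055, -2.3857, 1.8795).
(1, -2, 2)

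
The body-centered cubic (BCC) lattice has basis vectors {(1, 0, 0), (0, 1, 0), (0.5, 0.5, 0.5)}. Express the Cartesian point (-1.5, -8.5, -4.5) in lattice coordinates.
3b₁ - 4b₂ - 9b₃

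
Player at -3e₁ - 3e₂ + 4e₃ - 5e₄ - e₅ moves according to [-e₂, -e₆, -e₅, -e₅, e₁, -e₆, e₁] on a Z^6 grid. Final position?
(-1, -4, 4, -5, -3, -2)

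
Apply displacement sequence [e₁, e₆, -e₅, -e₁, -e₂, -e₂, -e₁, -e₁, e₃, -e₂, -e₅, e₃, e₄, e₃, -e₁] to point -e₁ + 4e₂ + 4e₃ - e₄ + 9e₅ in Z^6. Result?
(-4, 1, 7, 0, 7, 1)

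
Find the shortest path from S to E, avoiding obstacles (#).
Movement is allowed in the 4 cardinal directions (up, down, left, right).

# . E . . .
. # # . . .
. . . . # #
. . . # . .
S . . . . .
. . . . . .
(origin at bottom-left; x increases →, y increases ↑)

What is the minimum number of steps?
8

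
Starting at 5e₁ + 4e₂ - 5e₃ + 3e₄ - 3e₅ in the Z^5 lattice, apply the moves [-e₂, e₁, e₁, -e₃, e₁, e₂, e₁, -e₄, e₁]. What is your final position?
(10, 4, -6, 2, -3)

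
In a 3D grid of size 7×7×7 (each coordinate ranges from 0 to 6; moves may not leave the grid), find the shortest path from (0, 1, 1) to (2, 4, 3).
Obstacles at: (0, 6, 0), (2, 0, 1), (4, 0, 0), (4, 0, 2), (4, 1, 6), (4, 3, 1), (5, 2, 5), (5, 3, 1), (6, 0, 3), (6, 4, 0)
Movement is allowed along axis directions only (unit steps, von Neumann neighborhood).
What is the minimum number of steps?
7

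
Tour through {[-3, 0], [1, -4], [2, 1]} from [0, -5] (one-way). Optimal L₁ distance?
14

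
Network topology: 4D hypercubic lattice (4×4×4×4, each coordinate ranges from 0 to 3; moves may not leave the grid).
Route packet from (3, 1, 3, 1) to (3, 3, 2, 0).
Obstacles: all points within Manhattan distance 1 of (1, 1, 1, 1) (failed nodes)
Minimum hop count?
4
(one shortest path: (3, 1, 3, 1) → (3, 2, 3, 1) → (3, 3, 3, 1) → (3, 3, 2, 1) → (3, 3, 2, 0))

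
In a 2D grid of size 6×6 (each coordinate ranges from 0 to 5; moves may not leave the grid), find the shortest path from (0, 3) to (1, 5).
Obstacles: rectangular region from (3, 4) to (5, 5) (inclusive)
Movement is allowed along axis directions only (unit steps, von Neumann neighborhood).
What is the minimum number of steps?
3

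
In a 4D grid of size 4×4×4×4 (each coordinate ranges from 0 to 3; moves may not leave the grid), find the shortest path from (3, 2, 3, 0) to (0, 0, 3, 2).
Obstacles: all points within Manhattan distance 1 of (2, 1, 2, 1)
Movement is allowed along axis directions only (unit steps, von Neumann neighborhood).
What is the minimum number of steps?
7
(one shortest path: (3, 2, 3, 0) → (2, 2, 3, 0) → (1, 2, 3, 0) → (0, 2, 3, 0) → (0, 1, 3, 0) → (0, 0, 3, 0) → (0, 0, 3, 1) → (0, 0, 3, 2))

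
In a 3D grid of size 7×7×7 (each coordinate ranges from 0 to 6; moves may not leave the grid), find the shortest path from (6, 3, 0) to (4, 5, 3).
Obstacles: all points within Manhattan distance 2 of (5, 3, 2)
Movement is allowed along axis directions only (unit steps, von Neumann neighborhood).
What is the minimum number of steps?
7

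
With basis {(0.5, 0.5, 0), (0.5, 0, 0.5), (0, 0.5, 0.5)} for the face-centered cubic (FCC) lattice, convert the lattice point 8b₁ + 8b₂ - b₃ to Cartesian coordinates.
(8, 3.5, 3.5)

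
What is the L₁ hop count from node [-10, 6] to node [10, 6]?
20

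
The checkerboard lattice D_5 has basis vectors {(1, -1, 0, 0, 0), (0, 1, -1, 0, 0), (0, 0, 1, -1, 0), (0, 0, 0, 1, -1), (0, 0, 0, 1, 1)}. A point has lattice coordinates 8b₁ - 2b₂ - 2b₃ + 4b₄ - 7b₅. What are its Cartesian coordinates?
(8, -10, 0, -1, -11)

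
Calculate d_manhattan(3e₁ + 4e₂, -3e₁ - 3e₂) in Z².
13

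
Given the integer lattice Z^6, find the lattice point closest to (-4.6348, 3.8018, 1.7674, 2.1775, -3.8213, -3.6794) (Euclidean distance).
(-5, 4, 2, 2, -4, -4)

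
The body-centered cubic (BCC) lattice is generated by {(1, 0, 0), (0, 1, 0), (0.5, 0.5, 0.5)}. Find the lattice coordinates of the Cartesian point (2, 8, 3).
-b₁ + 5b₂ + 6b₃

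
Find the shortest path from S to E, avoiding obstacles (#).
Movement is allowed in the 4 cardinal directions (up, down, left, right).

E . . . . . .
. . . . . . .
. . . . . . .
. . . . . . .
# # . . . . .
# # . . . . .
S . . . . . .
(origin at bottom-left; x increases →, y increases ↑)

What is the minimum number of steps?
10
(one shortest path: (0, 0) → (1, 0) → (2, 0) → (2, 1) → (2, 2) → (2, 3) → (1, 3) → (0, 3) → (0, 4) → (0, 5) → (0, 6))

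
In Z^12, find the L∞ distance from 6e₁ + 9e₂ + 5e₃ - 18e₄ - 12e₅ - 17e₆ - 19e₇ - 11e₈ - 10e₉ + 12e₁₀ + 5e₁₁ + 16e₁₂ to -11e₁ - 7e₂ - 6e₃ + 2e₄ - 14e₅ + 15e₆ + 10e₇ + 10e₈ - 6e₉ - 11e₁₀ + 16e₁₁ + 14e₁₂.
32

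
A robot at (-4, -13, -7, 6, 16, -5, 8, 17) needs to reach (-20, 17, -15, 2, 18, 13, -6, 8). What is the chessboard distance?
30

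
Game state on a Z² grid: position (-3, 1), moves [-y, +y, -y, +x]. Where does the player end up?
(-2, 0)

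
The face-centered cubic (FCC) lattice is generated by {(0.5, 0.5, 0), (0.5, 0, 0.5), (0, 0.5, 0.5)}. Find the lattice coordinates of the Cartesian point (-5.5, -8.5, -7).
-7b₁ - 4b₂ - 10b₃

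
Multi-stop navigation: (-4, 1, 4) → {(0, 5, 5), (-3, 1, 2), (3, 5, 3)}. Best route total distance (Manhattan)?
18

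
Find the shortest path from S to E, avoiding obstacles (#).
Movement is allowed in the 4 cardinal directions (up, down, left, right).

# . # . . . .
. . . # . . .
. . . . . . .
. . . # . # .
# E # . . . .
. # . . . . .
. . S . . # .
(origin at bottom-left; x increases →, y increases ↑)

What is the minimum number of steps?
11
(one shortest path: (2, 0) → (3, 0) → (4, 0) → (4, 1) → (4, 2) → (4, 3) → (4, 4) → (3, 4) → (2, 4) → (1, 4) → (1, 3) → (1, 2))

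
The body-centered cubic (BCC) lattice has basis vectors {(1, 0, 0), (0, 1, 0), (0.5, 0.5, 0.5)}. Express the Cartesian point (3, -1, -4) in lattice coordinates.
7b₁ + 3b₂ - 8b₃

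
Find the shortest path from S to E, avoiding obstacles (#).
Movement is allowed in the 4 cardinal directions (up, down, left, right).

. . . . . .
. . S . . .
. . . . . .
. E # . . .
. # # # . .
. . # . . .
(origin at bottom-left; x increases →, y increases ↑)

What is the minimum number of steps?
3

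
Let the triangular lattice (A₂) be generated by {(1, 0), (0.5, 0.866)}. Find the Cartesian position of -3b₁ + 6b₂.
(0, 5.196)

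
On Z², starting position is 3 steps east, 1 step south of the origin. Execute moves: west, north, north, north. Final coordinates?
(2, 2)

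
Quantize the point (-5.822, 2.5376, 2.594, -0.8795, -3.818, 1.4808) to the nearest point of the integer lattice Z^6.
(-6, 3, 3, -1, -4, 1)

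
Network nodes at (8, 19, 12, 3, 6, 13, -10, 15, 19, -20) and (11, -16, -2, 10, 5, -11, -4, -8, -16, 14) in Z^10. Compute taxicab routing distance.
182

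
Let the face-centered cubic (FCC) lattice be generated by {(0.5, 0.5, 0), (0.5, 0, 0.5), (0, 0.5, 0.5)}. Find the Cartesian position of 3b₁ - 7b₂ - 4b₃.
(-2, -0.5, -5.5)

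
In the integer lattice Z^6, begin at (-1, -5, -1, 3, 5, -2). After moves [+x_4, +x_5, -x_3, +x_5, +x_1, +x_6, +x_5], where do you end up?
(0, -5, -2, 4, 8, -1)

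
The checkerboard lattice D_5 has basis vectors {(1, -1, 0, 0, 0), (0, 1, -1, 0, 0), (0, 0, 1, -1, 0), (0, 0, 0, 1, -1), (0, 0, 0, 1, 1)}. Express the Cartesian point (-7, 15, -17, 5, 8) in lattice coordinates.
-7b₁ + 8b₂ - 9b₃ - 6b₄ + 2b₅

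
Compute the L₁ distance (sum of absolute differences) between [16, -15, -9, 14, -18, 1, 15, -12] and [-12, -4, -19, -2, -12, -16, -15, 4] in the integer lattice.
134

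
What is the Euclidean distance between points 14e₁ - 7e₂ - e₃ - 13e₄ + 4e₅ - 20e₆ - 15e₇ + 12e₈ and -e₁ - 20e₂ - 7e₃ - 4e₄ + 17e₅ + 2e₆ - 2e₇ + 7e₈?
36.8511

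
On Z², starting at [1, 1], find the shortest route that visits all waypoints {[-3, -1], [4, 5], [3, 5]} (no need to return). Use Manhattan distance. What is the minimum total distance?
19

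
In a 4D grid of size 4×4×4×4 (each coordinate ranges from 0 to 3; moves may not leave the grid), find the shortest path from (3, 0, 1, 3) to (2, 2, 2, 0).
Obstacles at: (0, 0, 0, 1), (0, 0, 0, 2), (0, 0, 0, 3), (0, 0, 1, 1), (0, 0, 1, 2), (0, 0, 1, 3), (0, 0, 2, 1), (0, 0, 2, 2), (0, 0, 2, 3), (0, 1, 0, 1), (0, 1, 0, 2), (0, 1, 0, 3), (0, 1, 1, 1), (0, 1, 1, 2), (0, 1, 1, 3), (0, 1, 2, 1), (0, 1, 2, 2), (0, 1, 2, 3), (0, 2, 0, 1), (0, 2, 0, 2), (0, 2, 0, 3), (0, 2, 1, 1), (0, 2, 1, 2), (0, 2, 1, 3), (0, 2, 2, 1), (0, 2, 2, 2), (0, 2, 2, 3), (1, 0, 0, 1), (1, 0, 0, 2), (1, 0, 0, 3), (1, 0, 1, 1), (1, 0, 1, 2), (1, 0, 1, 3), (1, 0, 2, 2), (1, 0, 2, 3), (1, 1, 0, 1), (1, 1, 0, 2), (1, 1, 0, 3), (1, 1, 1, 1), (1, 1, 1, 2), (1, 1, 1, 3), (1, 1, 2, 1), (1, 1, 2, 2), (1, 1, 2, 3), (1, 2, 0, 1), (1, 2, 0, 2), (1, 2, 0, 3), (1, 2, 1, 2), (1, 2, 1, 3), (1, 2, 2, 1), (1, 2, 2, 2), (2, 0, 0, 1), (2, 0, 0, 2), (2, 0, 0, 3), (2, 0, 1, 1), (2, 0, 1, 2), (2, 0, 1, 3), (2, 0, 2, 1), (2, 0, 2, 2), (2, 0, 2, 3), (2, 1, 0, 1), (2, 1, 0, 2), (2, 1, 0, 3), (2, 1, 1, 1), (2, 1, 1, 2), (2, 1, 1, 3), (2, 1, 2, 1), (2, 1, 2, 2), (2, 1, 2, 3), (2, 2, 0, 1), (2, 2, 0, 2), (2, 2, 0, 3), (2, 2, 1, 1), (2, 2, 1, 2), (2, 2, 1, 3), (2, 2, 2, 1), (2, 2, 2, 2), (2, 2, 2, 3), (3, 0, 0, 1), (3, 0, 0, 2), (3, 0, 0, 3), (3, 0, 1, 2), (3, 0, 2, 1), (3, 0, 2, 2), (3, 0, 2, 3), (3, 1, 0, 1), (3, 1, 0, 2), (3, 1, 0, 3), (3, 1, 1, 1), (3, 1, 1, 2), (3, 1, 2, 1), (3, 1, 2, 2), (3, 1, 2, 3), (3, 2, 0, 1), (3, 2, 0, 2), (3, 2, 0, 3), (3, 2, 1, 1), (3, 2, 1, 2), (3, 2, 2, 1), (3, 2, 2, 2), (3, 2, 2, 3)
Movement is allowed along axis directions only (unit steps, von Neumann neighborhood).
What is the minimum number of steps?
9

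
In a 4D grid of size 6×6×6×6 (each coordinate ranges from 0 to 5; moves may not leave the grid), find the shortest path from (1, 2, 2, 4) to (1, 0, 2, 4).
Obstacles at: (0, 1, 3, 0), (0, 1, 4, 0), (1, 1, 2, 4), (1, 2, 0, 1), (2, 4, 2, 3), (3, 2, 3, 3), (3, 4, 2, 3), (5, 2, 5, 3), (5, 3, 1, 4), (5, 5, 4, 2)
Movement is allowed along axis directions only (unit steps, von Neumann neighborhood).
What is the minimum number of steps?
4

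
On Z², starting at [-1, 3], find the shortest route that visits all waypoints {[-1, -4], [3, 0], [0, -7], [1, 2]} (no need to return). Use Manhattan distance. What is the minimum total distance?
19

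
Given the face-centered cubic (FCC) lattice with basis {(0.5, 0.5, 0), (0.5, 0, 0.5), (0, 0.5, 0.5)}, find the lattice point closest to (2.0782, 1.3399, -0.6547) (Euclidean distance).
(2, 1.5, -0.5)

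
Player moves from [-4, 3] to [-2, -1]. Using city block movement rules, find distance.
6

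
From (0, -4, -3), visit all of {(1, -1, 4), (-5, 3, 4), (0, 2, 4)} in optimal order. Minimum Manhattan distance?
21
(one optimal route: (0, -4, -3) → (1, -1, 4) → (0, 2, 4) → (-5, 3, 4))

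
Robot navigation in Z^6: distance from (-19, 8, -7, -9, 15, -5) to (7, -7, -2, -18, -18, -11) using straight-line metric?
46.1736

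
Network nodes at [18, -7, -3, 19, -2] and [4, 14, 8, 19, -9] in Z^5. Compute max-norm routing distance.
21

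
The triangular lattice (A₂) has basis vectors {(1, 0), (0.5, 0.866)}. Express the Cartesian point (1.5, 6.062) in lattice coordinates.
-2b₁ + 7b₂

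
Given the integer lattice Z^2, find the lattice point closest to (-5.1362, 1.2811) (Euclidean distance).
(-5, 1)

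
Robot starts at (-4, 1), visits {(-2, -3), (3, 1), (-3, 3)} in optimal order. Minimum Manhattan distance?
19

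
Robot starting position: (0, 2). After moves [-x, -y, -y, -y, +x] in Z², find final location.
(0, -1)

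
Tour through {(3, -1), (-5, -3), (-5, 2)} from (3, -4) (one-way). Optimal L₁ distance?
18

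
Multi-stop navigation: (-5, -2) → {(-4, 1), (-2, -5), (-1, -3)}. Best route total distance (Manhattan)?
14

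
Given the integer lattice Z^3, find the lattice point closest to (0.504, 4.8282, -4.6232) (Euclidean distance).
(1, 5, -5)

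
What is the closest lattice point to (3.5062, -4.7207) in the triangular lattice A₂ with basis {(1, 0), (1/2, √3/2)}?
(3.5, -4.33)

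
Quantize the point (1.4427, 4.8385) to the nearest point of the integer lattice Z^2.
(1, 5)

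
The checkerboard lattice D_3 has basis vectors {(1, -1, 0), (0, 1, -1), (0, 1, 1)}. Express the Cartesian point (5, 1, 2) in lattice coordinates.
5b₁ + 2b₂ + 4b₃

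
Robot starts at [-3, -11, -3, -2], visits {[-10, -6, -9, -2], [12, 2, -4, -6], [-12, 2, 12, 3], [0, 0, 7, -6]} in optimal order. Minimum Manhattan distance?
107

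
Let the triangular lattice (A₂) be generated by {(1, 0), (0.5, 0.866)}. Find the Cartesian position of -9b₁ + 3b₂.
(-7.5, 2.598)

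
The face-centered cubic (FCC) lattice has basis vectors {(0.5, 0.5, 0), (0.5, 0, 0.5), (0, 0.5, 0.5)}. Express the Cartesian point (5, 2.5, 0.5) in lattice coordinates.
7b₁ + 3b₂ - 2b₃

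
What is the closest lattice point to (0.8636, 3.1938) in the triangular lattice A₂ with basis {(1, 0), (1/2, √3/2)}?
(1, 3.464)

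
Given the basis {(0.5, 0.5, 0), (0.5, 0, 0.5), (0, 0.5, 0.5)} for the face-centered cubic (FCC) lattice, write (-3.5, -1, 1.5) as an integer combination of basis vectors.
-6b₁ - b₂ + 4b₃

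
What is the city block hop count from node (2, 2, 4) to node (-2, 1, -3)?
12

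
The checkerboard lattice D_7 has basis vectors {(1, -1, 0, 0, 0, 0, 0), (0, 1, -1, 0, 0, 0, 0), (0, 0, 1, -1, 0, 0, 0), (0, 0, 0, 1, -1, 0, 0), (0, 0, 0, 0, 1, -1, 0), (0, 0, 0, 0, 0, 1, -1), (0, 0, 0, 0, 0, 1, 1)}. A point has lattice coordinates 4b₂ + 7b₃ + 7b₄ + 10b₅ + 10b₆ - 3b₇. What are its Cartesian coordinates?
(0, 4, 3, 0, 3, -3, -13)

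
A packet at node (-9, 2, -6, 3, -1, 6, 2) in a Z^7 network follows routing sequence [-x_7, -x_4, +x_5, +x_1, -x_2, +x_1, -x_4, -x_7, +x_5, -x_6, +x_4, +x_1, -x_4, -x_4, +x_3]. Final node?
(-6, 1, -5, 0, 1, 5, 0)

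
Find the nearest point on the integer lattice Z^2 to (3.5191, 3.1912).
(4, 3)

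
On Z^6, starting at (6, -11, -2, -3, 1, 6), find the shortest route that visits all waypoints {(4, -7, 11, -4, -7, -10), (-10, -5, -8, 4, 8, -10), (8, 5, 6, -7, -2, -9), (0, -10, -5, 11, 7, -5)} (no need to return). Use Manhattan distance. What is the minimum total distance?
160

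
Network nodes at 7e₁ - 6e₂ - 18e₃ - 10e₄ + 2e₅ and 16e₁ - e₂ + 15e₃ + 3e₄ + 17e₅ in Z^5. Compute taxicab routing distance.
75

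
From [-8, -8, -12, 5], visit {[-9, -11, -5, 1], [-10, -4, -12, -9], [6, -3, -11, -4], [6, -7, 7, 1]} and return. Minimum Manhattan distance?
116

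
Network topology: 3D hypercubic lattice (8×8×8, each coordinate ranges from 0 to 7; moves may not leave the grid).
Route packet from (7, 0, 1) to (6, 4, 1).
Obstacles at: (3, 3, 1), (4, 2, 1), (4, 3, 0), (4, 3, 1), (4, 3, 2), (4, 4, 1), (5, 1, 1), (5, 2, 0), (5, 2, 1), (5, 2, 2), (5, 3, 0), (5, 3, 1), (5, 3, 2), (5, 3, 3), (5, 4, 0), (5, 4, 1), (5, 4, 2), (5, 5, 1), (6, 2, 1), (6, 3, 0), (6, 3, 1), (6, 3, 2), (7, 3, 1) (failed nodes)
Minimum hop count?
7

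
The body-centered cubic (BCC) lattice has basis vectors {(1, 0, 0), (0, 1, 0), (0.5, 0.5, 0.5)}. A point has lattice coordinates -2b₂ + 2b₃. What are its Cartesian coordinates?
(1, -1, 1)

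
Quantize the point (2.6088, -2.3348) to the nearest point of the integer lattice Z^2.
(3, -2)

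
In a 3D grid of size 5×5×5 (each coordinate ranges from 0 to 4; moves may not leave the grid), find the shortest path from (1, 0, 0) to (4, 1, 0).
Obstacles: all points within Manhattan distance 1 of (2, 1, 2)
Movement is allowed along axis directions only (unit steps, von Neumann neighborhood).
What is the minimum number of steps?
4
(one shortest path: (1, 0, 0) → (2, 0, 0) → (3, 0, 0) → (4, 0, 0) → (4, 1, 0))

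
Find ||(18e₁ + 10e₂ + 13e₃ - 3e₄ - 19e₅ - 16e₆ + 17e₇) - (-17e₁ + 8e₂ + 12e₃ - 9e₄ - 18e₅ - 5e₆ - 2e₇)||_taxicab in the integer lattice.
75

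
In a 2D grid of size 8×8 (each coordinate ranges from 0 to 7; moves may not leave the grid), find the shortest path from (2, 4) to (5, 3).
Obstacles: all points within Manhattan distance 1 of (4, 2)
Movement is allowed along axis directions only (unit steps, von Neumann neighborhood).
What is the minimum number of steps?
4
(one shortest path: (2, 4) → (3, 4) → (4, 4) → (5, 4) → (5, 3))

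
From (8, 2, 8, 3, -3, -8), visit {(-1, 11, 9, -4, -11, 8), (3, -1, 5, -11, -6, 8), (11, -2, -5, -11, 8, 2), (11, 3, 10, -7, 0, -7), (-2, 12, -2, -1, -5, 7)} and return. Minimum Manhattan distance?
206
(one optimal route: (8, 2, 8, 3, -3, -8) → (11, 3, 10, -7, 0, -7) → (11, -2, -5, -11, 8, 2) → (3, -1, 5, -11, -6, 8) → (-1, 11, 9, -4, -11, 8) → (-2, 12, -2, -1, -5, 7) → (8, 2, 8, 3, -3, -8))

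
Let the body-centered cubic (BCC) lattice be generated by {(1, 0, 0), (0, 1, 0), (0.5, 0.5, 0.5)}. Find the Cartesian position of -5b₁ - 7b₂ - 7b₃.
(-8.5, -10.5, -3.5)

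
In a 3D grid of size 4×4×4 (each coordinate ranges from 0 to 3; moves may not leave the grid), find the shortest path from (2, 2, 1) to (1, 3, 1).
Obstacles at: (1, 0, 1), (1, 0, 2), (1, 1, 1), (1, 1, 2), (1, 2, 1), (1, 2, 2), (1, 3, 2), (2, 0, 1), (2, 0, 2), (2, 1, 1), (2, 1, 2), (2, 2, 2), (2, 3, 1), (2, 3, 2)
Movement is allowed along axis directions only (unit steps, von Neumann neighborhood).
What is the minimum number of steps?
4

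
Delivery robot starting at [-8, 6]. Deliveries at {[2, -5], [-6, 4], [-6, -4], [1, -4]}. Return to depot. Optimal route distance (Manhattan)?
42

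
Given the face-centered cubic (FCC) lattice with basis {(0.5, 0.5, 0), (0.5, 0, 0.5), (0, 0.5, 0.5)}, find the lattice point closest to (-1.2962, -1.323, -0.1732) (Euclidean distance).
(-1.5, -1.5, 0)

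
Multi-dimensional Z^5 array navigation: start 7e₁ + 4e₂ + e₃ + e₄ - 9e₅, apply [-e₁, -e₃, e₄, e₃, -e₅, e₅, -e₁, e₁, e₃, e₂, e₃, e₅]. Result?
(6, 5, 3, 2, -8)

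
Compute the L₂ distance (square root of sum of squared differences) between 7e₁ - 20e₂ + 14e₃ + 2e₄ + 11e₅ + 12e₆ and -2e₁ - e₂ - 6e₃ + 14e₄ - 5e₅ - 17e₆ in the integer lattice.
45.6399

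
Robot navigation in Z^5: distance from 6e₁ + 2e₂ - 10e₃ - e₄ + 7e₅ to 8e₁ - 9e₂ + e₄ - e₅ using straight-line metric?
17.1172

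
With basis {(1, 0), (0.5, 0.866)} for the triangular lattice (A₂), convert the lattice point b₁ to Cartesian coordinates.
(1, 0)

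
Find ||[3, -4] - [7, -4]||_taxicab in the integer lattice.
4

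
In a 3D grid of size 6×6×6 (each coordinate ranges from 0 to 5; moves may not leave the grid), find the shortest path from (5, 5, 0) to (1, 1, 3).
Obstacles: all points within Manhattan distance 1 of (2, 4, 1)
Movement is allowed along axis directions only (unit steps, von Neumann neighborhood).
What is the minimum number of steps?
11
(one shortest path: (5, 5, 0) → (4, 5, 0) → (3, 5, 0) → (2, 5, 0) → (1, 5, 0) → (1, 4, 0) → (1, 3, 0) → (1, 2, 0) → (1, 1, 0) → (1, 1, 1) → (1, 1, 2) → (1, 1, 3))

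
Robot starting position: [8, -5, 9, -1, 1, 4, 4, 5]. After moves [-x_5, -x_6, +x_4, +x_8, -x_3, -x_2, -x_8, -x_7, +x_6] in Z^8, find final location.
(8, -6, 8, 0, 0, 4, 3, 5)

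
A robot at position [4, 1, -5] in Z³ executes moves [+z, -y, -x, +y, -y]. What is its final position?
(3, 0, -4)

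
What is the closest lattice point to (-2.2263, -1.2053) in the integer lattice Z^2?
(-2, -1)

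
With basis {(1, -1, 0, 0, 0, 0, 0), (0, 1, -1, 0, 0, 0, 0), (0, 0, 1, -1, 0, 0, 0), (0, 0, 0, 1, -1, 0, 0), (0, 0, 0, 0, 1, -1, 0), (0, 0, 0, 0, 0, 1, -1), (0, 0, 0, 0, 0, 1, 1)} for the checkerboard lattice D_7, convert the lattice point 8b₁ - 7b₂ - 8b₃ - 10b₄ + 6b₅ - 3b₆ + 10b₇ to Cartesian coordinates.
(8, -15, -1, -2, 16, 1, 13)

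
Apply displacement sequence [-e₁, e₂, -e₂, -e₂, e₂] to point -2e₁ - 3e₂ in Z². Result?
(-3, -3)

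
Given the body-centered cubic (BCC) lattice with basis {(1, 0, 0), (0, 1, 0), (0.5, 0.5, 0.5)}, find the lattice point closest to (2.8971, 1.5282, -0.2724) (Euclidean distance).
(2.5, 1.5, -0.5)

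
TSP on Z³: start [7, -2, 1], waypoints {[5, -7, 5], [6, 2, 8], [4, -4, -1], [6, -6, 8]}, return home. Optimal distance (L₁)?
42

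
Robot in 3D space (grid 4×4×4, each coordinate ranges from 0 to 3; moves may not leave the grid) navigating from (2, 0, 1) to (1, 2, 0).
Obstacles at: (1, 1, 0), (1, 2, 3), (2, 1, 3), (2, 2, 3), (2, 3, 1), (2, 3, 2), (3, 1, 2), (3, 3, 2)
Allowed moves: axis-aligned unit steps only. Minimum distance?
4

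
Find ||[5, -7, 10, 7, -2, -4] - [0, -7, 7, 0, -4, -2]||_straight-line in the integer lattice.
9.53939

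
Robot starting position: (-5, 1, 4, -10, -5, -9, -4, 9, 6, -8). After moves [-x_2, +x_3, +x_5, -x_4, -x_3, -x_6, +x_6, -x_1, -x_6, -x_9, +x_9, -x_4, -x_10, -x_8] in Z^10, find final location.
(-6, 0, 4, -12, -4, -10, -4, 8, 6, -9)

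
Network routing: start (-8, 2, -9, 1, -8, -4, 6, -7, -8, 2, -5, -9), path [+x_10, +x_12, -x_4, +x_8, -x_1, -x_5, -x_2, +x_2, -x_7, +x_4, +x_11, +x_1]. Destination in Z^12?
(-8, 2, -9, 1, -9, -4, 5, -6, -8, 3, -4, -8)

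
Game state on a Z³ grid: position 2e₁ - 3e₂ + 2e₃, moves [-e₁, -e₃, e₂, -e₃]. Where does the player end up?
(1, -2, 0)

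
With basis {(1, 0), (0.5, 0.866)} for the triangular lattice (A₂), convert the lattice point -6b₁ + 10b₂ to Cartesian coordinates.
(-1, 8.66)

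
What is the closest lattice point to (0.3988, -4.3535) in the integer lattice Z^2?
(0, -4)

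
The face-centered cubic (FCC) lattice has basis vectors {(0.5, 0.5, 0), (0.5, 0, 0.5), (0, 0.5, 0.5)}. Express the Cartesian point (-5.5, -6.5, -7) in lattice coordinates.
-5b₁ - 6b₂ - 8b₃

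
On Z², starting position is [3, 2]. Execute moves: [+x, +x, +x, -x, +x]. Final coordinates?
(6, 2)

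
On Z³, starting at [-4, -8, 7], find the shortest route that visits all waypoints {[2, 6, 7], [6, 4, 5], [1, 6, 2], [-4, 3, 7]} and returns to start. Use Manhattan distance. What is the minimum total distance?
60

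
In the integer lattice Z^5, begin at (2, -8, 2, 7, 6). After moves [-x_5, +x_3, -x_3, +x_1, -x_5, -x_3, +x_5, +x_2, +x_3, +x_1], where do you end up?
(4, -7, 2, 7, 5)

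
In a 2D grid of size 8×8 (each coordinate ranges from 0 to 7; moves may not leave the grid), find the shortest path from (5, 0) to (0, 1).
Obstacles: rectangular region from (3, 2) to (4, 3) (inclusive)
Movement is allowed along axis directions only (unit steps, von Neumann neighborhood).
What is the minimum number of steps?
6
(one shortest path: (5, 0) → (4, 0) → (3, 0) → (2, 0) → (1, 0) → (0, 0) → (0, 1))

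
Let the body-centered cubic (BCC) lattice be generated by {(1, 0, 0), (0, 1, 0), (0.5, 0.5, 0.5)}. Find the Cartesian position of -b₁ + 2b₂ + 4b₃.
(1, 4, 2)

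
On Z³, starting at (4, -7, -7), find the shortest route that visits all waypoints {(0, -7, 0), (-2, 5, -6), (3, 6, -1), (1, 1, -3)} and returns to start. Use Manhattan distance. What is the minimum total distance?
62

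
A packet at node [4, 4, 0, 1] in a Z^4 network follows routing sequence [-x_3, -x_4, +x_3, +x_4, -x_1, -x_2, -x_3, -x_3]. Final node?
(3, 3, -2, 1)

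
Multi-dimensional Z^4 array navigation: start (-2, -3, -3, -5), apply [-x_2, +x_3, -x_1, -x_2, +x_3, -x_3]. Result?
(-3, -5, -2, -5)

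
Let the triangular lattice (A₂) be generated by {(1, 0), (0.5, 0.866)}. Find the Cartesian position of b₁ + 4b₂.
(3, 3.464)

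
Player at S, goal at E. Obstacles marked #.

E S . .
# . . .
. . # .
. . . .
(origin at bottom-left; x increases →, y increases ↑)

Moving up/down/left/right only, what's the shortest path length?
1
(one shortest path: (1, 3) → (0, 3))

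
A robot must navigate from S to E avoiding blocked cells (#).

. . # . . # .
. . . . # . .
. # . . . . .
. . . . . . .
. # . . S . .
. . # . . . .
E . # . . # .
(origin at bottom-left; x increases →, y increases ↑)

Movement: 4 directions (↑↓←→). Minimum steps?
8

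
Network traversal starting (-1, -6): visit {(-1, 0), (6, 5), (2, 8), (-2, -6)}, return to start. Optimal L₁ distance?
44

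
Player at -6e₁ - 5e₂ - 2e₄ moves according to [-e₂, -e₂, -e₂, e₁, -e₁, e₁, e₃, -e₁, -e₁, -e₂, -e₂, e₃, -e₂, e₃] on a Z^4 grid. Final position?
(-7, -11, 3, -2)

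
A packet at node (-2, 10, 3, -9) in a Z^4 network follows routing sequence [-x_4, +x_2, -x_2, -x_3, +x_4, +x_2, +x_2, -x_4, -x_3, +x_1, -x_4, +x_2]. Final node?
(-1, 13, 1, -11)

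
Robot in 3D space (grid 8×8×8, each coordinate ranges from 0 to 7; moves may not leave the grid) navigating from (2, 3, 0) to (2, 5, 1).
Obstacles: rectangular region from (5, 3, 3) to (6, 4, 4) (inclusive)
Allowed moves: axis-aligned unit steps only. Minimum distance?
3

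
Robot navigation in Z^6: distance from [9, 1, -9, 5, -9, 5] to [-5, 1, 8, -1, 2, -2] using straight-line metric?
26.2869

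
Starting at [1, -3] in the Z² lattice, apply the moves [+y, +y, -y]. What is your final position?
(1, -2)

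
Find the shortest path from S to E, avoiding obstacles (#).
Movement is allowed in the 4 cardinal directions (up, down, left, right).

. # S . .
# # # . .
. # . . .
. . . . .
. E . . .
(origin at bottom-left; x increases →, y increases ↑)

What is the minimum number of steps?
7
(one shortest path: (2, 4) → (3, 4) → (3, 3) → (3, 2) → (2, 2) → (2, 1) → (1, 1) → (1, 0))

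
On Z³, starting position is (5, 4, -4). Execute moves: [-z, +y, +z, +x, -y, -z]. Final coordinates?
(6, 4, -5)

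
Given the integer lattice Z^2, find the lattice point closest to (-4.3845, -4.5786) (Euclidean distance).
(-4, -5)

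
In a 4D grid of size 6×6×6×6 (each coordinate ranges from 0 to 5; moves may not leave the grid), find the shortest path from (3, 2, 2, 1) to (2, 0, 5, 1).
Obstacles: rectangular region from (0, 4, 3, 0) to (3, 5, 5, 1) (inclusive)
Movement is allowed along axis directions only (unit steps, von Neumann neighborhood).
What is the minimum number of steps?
6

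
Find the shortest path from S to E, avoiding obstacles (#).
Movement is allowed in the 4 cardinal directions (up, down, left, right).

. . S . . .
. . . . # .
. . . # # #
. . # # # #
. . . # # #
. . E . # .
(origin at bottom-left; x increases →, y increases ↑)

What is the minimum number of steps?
7
(one shortest path: (2, 5) → (1, 5) → (1, 4) → (1, 3) → (1, 2) → (1, 1) → (2, 1) → (2, 0))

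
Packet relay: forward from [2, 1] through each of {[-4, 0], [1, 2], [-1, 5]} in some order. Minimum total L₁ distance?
15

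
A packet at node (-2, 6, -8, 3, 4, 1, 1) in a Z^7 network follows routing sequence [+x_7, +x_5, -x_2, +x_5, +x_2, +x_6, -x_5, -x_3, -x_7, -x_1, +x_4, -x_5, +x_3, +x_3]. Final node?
(-3, 6, -7, 4, 4, 2, 1)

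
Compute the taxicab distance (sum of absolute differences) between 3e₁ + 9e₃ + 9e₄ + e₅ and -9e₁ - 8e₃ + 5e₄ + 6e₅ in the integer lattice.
38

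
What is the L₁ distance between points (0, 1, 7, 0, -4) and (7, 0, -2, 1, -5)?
19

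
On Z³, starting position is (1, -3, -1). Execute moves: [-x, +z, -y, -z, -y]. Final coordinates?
(0, -5, -1)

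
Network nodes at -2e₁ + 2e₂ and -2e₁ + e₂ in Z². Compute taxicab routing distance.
1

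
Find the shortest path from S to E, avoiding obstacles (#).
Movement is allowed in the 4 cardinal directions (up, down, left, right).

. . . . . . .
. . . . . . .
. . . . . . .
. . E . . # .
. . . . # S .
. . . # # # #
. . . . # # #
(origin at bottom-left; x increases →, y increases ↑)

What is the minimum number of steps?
8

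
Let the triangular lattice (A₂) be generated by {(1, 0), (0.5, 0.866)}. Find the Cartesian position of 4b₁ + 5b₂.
(6.5, 4.33)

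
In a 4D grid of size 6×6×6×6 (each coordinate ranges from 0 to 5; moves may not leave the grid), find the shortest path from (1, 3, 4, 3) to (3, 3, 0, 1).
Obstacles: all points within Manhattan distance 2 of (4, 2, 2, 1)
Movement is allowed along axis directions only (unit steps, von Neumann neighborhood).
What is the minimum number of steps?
8
(one shortest path: (1, 3, 4, 3) → (2, 3, 4, 3) → (3, 3, 4, 3) → (3, 3, 3, 3) → (3, 3, 2, 3) → (3, 3, 1, 3) → (3, 3, 0, 3) → (3, 3, 0, 2) → (3, 3, 0, 1))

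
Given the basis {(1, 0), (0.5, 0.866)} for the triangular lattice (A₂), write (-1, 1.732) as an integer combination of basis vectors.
-2b₁ + 2b₂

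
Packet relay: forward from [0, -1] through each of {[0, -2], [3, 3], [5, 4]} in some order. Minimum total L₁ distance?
12
(one optimal route: (0, -1) → (0, -2) → (3, 3) → (5, 4))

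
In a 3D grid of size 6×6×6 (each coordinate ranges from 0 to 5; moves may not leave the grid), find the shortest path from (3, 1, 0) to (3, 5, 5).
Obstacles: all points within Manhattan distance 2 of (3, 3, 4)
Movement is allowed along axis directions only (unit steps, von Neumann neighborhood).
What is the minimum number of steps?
11
(one shortest path: (3, 1, 0) → (2, 1, 0) → (2, 2, 0) → (2, 3, 0) → (2, 4, 0) → (2, 5, 0) → (2, 5, 1) → (2, 5, 2) → (2, 5, 3) → (2, 5, 4) → (2, 5, 5) → (3, 5, 5))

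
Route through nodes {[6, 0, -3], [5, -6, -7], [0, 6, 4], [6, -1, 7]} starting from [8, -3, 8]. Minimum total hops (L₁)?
51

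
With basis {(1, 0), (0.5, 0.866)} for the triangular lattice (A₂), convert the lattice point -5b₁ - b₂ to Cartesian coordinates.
(-5.5, -0.866)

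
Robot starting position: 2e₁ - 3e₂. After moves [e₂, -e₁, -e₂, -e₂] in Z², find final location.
(1, -4)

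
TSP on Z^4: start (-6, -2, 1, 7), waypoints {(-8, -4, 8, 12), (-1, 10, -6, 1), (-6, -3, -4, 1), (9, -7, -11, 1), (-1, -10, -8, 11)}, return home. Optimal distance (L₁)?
136
(one optimal route: (-6, -2, 1, 7) → (-8, -4, 8, 12) → (-1, -10, -8, 11) → (9, -7, -11, 1) → (-1, 10, -6, 1) → (-6, -3, -4, 1) → (-6, -2, 1, 7))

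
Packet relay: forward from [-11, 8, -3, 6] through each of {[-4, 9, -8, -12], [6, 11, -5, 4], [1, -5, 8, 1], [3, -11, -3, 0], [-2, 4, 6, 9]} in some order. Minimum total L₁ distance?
129
(one optimal route: (-11, 8, -3, 6) → (-2, 4, 6, 9) → (1, -5, 8, 1) → (3, -11, -3, 0) → (6, 11, -5, 4) → (-4, 9, -8, -12))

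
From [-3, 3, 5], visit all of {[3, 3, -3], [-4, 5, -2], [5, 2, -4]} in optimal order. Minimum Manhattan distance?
24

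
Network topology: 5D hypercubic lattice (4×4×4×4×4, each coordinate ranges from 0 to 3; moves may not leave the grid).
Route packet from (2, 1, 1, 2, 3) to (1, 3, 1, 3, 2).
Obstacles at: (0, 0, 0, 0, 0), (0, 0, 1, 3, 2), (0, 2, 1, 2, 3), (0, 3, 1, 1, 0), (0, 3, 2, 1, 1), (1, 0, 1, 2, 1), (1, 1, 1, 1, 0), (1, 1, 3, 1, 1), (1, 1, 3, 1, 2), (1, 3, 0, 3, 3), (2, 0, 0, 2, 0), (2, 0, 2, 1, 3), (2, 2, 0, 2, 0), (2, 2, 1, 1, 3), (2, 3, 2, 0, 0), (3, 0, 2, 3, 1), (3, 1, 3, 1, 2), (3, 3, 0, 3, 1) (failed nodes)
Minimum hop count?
5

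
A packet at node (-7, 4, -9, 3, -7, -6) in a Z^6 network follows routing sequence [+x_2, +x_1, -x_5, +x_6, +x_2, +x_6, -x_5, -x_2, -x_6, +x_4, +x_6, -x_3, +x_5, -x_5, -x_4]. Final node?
(-6, 5, -10, 3, -9, -4)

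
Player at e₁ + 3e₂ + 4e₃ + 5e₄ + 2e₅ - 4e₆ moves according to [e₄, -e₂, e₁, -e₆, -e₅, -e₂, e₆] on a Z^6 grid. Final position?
(2, 1, 4, 6, 1, -4)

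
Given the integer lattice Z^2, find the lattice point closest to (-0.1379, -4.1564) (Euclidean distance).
(0, -4)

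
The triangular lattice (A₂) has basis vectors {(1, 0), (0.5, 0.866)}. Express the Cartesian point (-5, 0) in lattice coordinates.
-5b₁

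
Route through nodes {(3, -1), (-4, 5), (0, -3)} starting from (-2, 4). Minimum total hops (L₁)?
20
(one optimal route: (-2, 4) → (-4, 5) → (0, -3) → (3, -1))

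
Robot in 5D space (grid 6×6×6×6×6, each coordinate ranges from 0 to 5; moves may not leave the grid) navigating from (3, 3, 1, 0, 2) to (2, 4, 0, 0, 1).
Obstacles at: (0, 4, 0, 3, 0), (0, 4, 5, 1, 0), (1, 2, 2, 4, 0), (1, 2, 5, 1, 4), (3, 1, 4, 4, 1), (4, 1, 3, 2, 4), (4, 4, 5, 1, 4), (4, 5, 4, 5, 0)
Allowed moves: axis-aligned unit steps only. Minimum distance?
4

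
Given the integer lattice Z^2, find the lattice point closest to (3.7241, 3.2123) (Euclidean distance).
(4, 3)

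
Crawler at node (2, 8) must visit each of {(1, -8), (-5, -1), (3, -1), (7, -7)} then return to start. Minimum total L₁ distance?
56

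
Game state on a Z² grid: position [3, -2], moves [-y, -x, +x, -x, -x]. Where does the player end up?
(1, -3)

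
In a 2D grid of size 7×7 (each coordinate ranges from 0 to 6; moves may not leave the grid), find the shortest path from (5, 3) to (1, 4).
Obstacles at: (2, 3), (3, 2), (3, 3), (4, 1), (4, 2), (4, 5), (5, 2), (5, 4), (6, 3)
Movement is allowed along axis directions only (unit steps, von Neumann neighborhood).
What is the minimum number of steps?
5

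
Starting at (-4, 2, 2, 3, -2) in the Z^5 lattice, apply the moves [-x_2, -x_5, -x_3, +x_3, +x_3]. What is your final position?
(-4, 1, 3, 3, -3)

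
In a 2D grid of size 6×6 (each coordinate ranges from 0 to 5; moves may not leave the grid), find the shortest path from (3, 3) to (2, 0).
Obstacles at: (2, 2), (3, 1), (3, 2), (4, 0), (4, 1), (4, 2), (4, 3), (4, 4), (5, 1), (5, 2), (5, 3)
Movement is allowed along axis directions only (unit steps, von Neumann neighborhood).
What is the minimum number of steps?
6
(one shortest path: (3, 3) → (2, 3) → (1, 3) → (1, 2) → (1, 1) → (2, 1) → (2, 0))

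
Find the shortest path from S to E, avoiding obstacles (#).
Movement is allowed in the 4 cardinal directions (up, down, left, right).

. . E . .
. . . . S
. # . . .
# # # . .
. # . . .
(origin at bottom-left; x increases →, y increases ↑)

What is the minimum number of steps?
3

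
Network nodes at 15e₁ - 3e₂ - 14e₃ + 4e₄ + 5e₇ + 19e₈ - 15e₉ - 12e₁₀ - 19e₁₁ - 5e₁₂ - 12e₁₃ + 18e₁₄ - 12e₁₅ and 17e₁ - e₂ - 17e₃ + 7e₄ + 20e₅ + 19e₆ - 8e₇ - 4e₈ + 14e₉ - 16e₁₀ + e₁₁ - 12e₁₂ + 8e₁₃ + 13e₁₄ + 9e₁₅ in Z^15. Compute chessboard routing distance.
29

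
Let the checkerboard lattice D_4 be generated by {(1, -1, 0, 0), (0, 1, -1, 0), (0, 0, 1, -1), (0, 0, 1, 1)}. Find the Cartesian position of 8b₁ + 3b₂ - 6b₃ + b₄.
(8, -5, -8, 7)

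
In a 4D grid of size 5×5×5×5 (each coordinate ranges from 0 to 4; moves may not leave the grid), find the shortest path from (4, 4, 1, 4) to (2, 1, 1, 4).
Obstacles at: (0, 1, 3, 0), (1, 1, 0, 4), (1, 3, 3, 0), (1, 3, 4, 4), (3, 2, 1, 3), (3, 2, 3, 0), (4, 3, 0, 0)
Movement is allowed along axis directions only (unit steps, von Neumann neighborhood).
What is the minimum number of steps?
5
(one shortest path: (4, 4, 1, 4) → (3, 4, 1, 4) → (2, 4, 1, 4) → (2, 3, 1, 4) → (2, 2, 1, 4) → (2, 1, 1, 4))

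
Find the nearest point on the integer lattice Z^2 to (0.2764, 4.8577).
(0, 5)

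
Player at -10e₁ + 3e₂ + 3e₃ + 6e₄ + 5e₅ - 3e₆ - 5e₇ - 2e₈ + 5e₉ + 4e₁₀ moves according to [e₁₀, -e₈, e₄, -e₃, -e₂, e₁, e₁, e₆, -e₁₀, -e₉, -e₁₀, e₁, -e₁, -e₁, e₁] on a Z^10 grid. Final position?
(-8, 2, 2, 7, 5, -2, -5, -3, 4, 3)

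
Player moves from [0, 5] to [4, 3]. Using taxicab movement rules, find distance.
6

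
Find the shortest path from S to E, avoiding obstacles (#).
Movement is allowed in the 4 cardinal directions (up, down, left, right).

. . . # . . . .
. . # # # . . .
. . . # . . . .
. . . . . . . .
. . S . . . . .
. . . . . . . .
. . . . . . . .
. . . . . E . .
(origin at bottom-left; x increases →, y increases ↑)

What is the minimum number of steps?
6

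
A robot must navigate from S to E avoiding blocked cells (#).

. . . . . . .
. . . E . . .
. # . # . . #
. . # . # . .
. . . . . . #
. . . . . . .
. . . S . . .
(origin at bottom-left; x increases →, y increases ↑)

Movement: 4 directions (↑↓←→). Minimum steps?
9
(one shortest path: (3, 0) → (4, 0) → (5, 0) → (5, 1) → (5, 2) → (5, 3) → (5, 4) → (4, 4) → (4, 5) → (3, 5))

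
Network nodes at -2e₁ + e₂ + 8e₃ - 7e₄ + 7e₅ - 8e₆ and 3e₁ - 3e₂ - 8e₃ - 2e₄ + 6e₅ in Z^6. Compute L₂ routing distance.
19.6723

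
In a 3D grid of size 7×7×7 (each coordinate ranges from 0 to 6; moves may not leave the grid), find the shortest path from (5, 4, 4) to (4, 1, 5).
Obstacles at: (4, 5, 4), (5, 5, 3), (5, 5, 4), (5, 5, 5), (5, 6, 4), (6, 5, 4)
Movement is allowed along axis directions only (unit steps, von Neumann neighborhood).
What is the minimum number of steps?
5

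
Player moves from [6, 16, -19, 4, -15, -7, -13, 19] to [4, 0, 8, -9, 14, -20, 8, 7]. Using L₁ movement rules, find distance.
133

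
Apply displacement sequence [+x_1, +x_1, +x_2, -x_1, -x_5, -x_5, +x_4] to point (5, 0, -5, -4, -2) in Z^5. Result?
(6, 1, -5, -3, -4)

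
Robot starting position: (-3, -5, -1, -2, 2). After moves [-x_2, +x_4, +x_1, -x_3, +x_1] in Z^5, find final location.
(-1, -6, -2, -1, 2)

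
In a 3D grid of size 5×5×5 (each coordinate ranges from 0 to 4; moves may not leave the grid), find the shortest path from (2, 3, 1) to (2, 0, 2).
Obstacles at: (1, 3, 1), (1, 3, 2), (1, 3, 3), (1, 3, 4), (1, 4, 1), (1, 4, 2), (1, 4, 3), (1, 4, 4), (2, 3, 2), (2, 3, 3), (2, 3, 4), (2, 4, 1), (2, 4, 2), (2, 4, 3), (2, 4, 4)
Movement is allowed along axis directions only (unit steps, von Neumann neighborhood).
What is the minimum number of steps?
4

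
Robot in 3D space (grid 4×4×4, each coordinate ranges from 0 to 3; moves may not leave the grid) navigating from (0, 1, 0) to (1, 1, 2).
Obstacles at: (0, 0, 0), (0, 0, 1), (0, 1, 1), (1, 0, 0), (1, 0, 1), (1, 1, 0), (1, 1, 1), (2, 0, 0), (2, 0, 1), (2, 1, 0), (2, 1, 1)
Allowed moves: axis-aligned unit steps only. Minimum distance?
5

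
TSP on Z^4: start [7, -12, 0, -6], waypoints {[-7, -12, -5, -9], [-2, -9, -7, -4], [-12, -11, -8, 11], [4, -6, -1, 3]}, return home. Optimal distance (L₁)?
120
(one optimal route: (7, -12, 0, -6) → (-7, -12, -5, -9) → (-2, -9, -7, -4) → (-12, -11, -8, 11) → (4, -6, -1, 3) → (7, -12, 0, -6))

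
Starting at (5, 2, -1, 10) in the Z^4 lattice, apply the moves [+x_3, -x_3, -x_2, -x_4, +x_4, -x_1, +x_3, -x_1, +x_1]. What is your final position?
(4, 1, 0, 10)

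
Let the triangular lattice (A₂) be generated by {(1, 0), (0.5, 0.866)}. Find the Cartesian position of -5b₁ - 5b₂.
(-7.5, -4.33)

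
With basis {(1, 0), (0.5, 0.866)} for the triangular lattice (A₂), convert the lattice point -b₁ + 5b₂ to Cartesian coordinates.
(1.5, 4.33)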